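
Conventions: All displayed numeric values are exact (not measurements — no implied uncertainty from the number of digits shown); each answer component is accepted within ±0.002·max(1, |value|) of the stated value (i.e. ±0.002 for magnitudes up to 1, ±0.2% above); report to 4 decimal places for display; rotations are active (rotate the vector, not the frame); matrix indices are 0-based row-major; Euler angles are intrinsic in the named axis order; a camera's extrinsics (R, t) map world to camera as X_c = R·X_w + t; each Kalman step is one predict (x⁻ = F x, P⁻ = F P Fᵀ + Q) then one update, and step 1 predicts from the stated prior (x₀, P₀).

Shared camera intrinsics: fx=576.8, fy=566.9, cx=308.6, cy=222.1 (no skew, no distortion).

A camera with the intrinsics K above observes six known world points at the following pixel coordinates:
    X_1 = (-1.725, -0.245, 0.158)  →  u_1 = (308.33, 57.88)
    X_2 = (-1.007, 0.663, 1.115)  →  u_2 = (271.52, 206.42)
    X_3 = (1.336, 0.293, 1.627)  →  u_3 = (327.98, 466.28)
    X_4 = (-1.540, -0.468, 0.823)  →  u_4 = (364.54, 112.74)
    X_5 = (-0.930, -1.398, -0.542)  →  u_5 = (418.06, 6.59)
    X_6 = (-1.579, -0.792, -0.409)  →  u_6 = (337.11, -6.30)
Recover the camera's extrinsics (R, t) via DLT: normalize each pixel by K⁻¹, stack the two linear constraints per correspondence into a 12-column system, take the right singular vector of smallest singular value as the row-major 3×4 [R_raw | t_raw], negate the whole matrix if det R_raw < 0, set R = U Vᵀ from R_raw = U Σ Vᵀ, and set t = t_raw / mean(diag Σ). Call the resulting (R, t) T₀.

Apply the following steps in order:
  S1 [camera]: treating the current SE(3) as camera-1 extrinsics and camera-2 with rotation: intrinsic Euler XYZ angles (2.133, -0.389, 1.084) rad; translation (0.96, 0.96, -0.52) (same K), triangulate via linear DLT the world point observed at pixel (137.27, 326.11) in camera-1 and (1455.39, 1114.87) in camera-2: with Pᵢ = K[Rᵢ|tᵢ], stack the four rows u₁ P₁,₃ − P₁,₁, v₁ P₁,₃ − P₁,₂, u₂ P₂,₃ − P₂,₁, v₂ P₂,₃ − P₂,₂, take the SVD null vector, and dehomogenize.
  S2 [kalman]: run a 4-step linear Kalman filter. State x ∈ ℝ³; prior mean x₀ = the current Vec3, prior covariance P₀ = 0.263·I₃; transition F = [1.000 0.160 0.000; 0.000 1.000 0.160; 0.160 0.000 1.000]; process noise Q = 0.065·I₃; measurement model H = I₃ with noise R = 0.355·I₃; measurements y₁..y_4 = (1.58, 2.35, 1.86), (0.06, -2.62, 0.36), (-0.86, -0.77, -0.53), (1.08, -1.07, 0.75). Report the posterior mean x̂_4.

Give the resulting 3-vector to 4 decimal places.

source (pnp_recover): camera pose = R=[-0.0218 -0.8796 0.4752; 0.8568 0.2286 0.4623; -0.5153 0.4172 0.7486], t=(-0.3299, 0.0399, 4.0013)
after S1 (triangulate): (0.8072, 0.5169, -0.4685)
after S2 (kf_track): (0.3921, -0.6024, 0.3786)

result = (0.3921, -0.6024, 0.3786)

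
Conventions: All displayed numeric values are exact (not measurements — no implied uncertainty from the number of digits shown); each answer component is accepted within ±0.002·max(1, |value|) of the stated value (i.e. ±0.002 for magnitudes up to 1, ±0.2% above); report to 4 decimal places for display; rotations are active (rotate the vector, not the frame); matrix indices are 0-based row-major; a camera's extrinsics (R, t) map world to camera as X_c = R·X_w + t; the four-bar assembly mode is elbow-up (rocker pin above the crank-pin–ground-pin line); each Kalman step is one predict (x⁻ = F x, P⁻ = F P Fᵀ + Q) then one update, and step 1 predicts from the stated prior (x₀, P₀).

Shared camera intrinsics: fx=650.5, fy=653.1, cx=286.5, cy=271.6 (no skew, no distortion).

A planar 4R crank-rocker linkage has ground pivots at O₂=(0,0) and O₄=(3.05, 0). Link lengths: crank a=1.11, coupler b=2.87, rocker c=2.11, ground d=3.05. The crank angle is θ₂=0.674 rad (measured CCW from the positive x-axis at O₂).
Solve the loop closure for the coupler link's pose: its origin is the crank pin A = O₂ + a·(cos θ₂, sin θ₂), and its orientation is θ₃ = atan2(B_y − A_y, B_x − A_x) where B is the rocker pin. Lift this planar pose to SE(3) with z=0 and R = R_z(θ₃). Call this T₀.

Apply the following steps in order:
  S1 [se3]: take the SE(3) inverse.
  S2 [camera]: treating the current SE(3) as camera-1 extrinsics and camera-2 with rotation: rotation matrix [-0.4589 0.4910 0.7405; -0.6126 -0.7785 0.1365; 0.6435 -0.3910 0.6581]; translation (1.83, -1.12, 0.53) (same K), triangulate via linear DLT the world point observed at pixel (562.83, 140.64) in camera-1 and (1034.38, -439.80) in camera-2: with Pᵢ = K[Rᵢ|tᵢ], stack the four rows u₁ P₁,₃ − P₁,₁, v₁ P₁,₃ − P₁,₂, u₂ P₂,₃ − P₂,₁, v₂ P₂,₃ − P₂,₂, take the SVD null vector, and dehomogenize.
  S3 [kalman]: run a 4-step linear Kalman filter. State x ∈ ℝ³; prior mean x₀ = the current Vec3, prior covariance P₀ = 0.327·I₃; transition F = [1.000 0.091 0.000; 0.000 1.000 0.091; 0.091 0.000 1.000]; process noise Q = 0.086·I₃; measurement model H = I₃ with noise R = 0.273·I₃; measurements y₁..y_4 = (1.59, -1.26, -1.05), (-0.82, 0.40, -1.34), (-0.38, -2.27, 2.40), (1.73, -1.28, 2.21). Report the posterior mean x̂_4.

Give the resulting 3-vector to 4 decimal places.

result = (0.7445, -1.0564, 1.3806)

source (fourbar_fk): coupler pose = R=[0.8746 -0.4849 0.0000; 0.4849 0.8746 0.0000; 0.0000 0.0000 1.0000], t=(0.8673, 0.6928, 0.0000)
after S1 (invert_se3): R=[0.8746 0.4849 0.0000; -0.4849 0.8746 0.0000; 0.0000 0.0000 1.0000], t=(-1.0944, -0.1853, 0.0000)
after S2 (triangulate): (1.5779, 0.7392, 1.5160)
after S3 (kf_track): (0.7445, -1.0564, 1.3806)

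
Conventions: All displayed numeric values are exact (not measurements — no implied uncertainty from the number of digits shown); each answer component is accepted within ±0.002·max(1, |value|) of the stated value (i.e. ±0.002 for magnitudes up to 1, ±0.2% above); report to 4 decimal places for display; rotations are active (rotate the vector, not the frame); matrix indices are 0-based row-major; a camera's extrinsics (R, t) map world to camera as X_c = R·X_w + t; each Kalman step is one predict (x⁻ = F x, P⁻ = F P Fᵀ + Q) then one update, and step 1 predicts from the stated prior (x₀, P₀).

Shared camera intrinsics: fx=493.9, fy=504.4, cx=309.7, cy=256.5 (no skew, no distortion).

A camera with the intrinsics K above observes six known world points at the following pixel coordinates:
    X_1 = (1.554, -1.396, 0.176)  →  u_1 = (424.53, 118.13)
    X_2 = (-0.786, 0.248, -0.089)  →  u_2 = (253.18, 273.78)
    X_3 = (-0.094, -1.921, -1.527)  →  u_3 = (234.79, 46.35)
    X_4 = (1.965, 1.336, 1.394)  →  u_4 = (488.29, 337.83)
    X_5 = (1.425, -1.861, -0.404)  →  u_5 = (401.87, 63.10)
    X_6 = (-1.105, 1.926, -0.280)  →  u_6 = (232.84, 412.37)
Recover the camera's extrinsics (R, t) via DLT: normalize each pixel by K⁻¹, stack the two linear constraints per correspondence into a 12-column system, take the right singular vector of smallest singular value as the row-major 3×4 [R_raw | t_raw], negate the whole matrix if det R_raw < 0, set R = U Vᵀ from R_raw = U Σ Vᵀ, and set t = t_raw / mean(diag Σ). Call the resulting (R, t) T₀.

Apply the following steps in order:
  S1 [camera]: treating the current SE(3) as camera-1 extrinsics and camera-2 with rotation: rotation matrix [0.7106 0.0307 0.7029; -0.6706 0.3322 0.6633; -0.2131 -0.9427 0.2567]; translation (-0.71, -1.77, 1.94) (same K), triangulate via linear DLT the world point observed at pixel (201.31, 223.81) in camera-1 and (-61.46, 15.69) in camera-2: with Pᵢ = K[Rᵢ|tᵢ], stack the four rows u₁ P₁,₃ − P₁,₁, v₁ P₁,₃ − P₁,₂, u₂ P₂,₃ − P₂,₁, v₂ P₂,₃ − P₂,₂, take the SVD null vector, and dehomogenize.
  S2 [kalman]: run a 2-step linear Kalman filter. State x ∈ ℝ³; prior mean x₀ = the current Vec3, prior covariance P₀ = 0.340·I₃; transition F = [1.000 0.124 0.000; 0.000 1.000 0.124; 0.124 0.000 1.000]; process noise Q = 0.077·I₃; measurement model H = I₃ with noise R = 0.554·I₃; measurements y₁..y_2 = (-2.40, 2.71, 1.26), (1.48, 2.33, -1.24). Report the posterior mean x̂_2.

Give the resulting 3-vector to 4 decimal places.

result = (-0.4827, 1.5046, -0.2551)

source (pnp_recover): camera pose = R=[0.9336 0.0830 0.3486; -0.1153 0.9906 0.0730; -0.3393 -0.1083 0.9344], t=(0.0099, -0.1099, 6.2581)
after S1 (triangulate): (-1.3642, -0.4457, -0.3338)
after S2 (kf_track): (-0.4827, 1.5046, -0.2551)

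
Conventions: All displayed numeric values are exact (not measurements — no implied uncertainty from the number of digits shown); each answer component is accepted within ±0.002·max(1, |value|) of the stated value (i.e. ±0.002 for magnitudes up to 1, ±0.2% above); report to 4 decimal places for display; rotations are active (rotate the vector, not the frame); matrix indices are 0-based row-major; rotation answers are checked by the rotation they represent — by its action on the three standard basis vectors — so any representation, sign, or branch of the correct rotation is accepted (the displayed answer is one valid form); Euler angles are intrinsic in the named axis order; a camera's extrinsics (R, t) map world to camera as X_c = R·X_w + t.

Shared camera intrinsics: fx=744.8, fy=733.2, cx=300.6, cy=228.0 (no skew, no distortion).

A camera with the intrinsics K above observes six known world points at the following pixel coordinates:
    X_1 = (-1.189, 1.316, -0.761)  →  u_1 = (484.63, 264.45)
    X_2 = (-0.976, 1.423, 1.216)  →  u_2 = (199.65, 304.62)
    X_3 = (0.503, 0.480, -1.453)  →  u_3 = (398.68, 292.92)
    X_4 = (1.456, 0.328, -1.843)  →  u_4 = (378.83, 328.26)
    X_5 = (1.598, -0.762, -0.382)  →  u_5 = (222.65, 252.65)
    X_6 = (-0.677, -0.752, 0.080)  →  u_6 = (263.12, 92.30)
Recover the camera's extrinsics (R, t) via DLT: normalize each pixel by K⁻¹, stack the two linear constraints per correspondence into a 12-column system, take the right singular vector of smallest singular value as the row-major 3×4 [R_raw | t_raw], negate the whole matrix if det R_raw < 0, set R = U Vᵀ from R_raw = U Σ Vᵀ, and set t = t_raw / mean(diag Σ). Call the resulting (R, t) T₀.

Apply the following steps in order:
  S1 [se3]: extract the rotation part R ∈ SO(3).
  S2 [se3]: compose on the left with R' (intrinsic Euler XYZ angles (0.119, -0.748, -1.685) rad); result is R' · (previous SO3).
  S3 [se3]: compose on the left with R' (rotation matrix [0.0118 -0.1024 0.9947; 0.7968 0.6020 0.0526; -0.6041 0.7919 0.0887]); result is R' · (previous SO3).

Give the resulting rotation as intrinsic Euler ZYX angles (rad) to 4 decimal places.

source (pnp_recover): camera pose = R=[-0.4018 0.2846 -0.8704; 0.6030 0.7975 -0.0176; 0.6892 -0.5319 -0.4920], t=(-0.2899, -0.1000, 6.0993)
after S1 (rot_of_se3): [-0.4018 0.2846 -0.8704; 0.6030 0.7975 -0.0176; 0.6892 -0.5319 -0.4920]
after S2 (compose_so3): [0.0040 0.9189 0.3946; 0.2161 -0.3860 0.8968; 0.9764 0.0817 -0.2001]
after S3 (compose_so3): [0.9491 0.1316 -0.2862; 0.1845 0.5041 0.8437; 0.2553 -0.8536 0.4541]

rotation (euler_zyx) = (0.1921, -0.2582, -1.0819)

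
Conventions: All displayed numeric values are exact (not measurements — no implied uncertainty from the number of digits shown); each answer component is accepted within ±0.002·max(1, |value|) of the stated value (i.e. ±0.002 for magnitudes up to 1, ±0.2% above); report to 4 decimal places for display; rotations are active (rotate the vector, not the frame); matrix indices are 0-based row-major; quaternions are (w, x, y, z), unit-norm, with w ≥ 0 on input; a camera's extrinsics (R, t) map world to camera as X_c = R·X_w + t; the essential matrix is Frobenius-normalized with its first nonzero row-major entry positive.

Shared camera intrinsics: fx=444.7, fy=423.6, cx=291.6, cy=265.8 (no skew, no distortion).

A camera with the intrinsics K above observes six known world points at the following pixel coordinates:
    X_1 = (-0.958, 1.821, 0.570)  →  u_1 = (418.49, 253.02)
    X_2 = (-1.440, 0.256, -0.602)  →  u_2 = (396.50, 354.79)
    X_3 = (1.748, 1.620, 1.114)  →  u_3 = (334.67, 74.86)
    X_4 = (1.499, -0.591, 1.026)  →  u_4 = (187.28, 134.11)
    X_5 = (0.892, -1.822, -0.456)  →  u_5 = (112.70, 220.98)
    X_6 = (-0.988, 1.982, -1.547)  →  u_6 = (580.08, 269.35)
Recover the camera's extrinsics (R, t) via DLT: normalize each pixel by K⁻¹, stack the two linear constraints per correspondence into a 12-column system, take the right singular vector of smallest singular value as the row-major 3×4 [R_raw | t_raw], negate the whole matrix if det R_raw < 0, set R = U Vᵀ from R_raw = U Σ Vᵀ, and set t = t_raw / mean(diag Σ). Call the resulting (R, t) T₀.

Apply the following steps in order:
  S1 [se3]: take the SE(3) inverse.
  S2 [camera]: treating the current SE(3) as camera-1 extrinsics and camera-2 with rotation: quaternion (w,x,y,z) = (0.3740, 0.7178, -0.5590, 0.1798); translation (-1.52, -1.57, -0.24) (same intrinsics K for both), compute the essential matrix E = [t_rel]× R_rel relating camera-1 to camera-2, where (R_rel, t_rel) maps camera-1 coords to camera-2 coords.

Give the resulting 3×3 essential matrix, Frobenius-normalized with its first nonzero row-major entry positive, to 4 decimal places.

matrix = [0.3620 -0.4055 0.3998; -0.3640 -0.1617 -0.1352; 0.3585 0.4887 -0.0213]

source (pnp_recover): camera pose = R=[-0.2931 0.8457 -0.4460; -0.9160 -0.3820 -0.1222; -0.2737 0.3727 0.8866], t=(0.2100, -0.3000, 4.7801)
after S1 (invert_se3): R=[-0.2931 -0.9160 -0.2737; 0.8457 -0.3820 0.3727; -0.4460 -0.1222 0.8866], t=(1.0952, -2.0738, -4.1813)
after S2 (essential): [0.3620 -0.4055 0.3998; -0.3640 -0.1617 -0.1352; 0.3585 0.4887 -0.0213]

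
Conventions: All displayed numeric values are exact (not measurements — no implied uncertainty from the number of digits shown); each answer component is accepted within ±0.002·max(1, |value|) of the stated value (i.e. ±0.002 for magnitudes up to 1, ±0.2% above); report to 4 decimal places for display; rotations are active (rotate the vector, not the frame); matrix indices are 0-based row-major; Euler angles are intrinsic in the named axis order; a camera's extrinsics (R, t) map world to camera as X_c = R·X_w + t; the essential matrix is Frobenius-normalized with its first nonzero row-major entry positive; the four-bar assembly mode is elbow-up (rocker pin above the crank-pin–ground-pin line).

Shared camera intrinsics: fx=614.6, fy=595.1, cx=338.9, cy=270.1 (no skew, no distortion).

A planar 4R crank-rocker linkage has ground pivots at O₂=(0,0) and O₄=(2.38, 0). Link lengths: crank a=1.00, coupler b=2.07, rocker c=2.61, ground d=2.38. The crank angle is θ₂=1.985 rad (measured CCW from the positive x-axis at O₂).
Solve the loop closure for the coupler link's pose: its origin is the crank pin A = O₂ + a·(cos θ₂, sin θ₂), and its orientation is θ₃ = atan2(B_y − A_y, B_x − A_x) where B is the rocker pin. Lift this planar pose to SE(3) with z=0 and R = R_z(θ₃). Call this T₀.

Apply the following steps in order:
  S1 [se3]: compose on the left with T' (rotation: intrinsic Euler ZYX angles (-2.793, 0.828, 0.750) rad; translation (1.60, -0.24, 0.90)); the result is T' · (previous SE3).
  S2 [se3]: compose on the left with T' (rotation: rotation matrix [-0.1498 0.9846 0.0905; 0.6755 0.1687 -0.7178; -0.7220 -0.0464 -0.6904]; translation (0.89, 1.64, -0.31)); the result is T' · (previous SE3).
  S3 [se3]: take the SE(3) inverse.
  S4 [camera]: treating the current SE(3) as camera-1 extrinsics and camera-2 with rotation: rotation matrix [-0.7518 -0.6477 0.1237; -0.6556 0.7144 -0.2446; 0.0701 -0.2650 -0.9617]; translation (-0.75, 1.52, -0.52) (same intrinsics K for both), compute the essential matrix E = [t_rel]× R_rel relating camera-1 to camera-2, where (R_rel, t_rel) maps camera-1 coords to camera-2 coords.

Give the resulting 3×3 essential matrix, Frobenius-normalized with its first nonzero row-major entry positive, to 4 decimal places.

source (fourbar_fk): coupler pose = R=[0.7449 -0.6671 0.0000; 0.6671 0.7449 0.0000; 0.0000 0.0000 1.0000], t=(-0.4025, 0.9154, 0.0000)
after S1 (compose_se3): R=[-0.6216 0.2587 -0.7394; -0.7453 -0.4859 0.4565; -0.2411 0.8348 0.4949], t=(1.6526, -0.9335, 1.6185)
after S2 (compose_se3): R=[-0.6625 -0.4416 0.6050; -0.3726 -0.5064 -0.7776; 0.6498 -0.7406 0.1710], t=(-0.1302, 1.4371, -2.5772)
after S3 (invert_se3): R=[-0.6625 -0.3726 0.6498; -0.4416 -0.5064 -0.7406; 0.6050 -0.7776 0.1710], t=(2.1239, -1.2383, 1.6370)
after S4 (essential): [0.3256 -0.4305 -0.3170; -0.0340 -0.4224 -0.0466; 0.4655 0.3565 -0.2874]

matrix = [0.3256 -0.4305 -0.3170; -0.0340 -0.4224 -0.0466; 0.4655 0.3565 -0.2874]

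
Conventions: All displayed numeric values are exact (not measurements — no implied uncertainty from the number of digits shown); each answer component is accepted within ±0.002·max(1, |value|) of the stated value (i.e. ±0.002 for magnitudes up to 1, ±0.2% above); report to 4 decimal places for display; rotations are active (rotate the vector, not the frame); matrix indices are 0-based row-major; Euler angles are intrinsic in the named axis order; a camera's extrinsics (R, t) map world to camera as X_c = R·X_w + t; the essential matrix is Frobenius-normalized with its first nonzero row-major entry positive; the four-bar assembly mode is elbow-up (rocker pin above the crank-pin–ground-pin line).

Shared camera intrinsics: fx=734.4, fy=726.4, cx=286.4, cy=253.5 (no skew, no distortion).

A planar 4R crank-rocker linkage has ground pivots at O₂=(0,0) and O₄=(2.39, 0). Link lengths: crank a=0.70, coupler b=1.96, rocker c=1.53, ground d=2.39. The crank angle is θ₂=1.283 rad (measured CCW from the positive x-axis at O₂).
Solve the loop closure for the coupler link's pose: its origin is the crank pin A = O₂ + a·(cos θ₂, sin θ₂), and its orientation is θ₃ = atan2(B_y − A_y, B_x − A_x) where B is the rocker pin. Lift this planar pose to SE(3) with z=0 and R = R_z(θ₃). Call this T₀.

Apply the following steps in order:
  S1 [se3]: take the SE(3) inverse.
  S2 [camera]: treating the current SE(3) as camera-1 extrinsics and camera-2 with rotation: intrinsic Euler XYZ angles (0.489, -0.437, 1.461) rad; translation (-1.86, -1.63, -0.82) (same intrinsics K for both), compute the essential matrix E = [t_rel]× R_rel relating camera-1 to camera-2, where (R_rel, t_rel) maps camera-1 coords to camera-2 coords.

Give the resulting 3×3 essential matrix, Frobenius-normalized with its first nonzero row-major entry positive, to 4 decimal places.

matrix = [0.1028 0.1348 -0.3424; 0.2608 -0.1017 0.5720; -0.6219 -0.2155 0.1232]

source (fourbar_fk): coupler pose = R=[0.9119 -0.4104 0.0000; 0.4104 0.9119 0.0000; 0.0000 0.0000 1.0000], t=(0.1987, 0.6712, 0.0000)
after S1 (invert_se3): R=[0.9119 0.4104 0.0000; -0.4104 0.9119 0.0000; 0.0000 0.0000 1.0000], t=(-0.4567, -0.5305, 0.0000)
after S2 (essential): [0.1028 0.1348 -0.3424; 0.2608 -0.1017 0.5720; -0.6219 -0.2155 0.1232]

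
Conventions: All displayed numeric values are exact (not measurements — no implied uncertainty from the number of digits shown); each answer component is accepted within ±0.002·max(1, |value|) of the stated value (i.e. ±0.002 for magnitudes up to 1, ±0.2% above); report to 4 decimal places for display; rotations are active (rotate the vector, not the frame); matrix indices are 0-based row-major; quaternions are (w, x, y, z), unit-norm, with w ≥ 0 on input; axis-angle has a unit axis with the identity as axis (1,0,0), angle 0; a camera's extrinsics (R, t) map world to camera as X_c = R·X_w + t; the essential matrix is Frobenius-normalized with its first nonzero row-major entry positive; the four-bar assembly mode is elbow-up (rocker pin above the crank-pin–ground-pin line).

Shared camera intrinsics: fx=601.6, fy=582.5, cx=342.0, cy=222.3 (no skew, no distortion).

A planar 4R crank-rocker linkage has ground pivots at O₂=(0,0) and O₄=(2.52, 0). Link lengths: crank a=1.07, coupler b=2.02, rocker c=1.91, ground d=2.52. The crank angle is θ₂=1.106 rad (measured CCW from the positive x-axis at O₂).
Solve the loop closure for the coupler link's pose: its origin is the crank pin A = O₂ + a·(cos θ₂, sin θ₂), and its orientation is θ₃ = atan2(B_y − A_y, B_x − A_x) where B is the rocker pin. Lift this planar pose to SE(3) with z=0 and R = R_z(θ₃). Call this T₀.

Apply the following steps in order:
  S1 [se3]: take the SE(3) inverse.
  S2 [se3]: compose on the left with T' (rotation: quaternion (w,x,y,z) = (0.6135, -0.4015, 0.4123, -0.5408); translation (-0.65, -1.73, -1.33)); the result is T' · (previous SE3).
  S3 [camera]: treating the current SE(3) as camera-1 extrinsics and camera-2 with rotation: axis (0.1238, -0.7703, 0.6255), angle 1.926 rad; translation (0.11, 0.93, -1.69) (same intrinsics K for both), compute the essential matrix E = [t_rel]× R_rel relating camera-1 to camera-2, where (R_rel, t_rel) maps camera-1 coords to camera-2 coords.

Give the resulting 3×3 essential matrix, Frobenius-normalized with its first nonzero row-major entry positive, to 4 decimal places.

matrix = [0.3943 0.3061 0.4997; -0.5329 0.3487 0.2208; 0.1882 -0.0959 -0.0460]

source (fourbar_fk): coupler pose = R=[0.8859 -0.4638 0.0000; 0.4638 0.8859 0.0000; 0.0000 0.0000 1.0000], t=(0.4796, 0.9565, 0.0000)
after S1 (invert_se3): R=[0.8859 0.4638 0.0000; -0.4638 0.8859 0.0000; 0.0000 0.0000 1.0000], t=(-0.8686, -0.6249, 0.0000)
after S2 (compose_se3): R=[-0.0877 0.3294 0.9401; -0.9241 -0.3792 0.0467; 0.3719 -0.8647 0.3376], t=(-0.9230, -0.9241, -0.6813)
after S3 (essential): [0.3943 0.3061 0.4997; -0.5329 0.3487 0.2208; 0.1882 -0.0959 -0.0460]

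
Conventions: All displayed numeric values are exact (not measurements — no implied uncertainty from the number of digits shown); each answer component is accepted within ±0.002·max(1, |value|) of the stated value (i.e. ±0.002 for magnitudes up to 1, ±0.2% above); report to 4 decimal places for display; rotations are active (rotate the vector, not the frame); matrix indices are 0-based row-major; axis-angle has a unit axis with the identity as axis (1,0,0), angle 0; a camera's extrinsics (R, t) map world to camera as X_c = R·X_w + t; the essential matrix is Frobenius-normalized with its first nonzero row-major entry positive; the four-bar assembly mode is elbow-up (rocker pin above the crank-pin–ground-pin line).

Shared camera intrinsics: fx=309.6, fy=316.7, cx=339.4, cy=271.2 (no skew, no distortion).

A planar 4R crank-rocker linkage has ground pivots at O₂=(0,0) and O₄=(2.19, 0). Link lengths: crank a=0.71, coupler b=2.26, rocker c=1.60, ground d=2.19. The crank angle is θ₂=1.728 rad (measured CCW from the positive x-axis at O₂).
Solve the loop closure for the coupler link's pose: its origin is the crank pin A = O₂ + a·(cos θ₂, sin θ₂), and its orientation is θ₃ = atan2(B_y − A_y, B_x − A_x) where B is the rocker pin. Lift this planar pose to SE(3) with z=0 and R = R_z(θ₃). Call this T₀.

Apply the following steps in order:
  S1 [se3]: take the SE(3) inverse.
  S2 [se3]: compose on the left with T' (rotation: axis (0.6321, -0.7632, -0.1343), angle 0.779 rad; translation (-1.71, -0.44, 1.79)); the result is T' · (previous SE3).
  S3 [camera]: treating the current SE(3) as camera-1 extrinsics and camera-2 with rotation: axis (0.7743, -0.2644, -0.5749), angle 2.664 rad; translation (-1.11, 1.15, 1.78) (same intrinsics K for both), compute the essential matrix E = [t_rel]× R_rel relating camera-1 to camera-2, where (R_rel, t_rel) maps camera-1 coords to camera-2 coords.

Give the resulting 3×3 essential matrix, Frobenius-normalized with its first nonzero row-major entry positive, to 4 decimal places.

source (fourbar_fk): coupler pose = R=[0.9204 -0.3909 0.0000; 0.3909 0.9204 0.0000; 0.0000 0.0000 1.0000], t=(-0.1112, 0.7012, 0.0000)
after S1 (invert_se3): R=[0.9204 0.3909 0.0000; -0.3909 0.9204 0.0000; 0.0000 0.0000 1.0000], t=(-0.1718, -0.6889, 0.0000)
after S2 (compose_se3): R=[0.7785 0.2820 -0.5607; -0.5587 0.7183 -0.4145; 0.2859 0.6360 0.7168], t=(-1.8212, -1.0058, 1.3758)
after S3 (essential): [0.3614 0.2752 0.4289; 0.4897 -0.2183 -0.4198; -0.3580 -0.0833 -0.1042]

matrix = [0.3614 0.2752 0.4289; 0.4897 -0.2183 -0.4198; -0.3580 -0.0833 -0.1042]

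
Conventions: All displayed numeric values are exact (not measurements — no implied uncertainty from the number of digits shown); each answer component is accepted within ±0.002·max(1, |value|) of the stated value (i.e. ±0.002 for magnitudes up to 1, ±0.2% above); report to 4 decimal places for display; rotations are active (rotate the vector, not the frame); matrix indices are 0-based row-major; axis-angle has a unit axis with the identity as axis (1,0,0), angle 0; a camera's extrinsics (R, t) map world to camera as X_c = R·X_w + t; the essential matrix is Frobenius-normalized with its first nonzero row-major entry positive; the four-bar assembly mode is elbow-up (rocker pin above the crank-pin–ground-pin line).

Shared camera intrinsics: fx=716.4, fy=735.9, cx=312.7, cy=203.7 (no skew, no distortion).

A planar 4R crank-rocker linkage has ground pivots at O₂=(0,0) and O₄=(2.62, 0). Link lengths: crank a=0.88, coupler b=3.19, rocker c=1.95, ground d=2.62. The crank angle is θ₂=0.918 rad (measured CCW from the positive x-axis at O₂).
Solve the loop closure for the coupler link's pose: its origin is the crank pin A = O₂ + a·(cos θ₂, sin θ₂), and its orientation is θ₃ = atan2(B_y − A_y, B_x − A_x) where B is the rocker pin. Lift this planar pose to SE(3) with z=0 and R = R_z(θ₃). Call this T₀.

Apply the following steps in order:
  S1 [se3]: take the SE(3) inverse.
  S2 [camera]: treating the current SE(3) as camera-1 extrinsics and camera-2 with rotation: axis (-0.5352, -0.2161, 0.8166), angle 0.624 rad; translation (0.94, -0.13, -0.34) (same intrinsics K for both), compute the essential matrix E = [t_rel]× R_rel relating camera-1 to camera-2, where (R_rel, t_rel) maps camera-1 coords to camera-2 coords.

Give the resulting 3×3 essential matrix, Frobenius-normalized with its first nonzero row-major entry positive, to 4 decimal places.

matrix = [0.1809 0.0519 0.4116; -0.1526 0.3833 -0.4508; 0.1572 0.5882 0.2260]

source (fourbar_fk): coupler pose = R=[0.9487 -0.3163 0.0000; 0.3163 0.9487 0.0000; 0.0000 0.0000 1.0000], t=(0.5345, 0.6991, 0.0000)
after S1 (invert_se3): R=[0.9487 0.3163 0.0000; -0.3163 0.9487 0.0000; 0.0000 0.0000 1.0000], t=(-0.7282, -0.4941, 0.0000)
after S2 (essential): [0.1809 0.0519 0.4116; -0.1526 0.3833 -0.4508; 0.1572 0.5882 0.2260]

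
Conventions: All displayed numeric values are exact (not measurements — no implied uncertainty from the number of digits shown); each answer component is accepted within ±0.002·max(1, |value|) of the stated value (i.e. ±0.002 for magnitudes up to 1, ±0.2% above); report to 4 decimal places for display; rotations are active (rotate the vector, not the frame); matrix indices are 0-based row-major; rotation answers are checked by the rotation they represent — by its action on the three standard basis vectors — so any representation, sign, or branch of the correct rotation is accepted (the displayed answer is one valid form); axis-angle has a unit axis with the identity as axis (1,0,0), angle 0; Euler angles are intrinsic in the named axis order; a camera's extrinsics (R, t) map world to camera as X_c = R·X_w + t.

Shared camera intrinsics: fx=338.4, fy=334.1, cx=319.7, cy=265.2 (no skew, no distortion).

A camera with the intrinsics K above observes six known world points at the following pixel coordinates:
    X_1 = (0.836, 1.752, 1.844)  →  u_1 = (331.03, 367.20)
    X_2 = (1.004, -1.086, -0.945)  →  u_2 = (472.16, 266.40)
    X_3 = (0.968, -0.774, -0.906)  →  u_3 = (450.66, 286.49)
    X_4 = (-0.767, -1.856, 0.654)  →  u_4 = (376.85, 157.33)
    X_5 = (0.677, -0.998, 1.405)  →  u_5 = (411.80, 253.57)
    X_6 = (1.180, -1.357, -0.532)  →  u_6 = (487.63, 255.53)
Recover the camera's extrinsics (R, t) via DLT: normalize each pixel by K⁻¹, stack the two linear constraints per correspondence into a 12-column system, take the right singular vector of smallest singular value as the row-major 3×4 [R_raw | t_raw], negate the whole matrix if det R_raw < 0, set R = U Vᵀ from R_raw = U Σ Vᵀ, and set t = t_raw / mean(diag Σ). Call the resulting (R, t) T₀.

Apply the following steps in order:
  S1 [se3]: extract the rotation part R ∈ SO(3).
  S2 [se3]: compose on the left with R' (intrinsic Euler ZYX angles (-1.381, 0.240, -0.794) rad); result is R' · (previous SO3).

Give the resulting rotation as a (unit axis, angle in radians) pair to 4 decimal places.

source (pnp_recover): camera pose = R=[0.8014 -0.5848 0.1257; 0.5933 0.8039 -0.0429; -0.0759 0.1090 0.9911], t=(0.3495, 0.2497, 4.8376)
after S1 (rot_of_se3): [0.8014 -0.5848 0.1257; 0.5933 0.8039 -0.0429; -0.0759 0.1090 0.9911]
after S2 (compose_so3): [0.4808 0.5003 0.7202; -0.5850 0.7948 -0.1615; -0.6532 -0.3437 0.6747]

rotation (axis_angle) = ((-0.1035, 0.7804, -0.6167), 1.0757)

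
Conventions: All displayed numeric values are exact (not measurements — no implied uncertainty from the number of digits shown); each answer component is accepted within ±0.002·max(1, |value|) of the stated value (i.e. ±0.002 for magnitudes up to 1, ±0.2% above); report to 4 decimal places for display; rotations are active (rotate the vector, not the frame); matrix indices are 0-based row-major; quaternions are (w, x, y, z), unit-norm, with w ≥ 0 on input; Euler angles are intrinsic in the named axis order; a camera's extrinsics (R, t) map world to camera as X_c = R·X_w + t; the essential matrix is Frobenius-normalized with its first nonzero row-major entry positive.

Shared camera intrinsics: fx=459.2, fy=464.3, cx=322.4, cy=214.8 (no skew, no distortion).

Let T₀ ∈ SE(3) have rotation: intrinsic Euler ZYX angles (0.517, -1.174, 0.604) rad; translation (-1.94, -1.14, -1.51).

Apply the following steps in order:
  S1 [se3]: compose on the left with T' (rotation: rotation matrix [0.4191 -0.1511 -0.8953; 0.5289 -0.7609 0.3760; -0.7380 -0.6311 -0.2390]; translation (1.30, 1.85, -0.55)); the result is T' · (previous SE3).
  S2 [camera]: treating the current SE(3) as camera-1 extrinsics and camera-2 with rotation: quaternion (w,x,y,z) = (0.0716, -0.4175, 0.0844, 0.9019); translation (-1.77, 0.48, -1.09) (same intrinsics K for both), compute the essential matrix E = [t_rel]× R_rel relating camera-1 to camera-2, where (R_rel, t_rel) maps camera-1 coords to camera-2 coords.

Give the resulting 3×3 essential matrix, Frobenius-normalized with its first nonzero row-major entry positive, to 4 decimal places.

after S1 (compose_se3): R=[-0.7138 -0.6268 -0.3124; 0.3791 -0.7209 0.5802; -0.5889 0.2957 0.7522], t=(2.0110, 1.1236, 1.9620)
after S2 (essential): [0.2330 0.4811 -0.2715; -0.3556 0.3064 0.4949; -0.0370 -0.4166 0.0168]

matrix = [0.2330 0.4811 -0.2715; -0.3556 0.3064 0.4949; -0.0370 -0.4166 0.0168]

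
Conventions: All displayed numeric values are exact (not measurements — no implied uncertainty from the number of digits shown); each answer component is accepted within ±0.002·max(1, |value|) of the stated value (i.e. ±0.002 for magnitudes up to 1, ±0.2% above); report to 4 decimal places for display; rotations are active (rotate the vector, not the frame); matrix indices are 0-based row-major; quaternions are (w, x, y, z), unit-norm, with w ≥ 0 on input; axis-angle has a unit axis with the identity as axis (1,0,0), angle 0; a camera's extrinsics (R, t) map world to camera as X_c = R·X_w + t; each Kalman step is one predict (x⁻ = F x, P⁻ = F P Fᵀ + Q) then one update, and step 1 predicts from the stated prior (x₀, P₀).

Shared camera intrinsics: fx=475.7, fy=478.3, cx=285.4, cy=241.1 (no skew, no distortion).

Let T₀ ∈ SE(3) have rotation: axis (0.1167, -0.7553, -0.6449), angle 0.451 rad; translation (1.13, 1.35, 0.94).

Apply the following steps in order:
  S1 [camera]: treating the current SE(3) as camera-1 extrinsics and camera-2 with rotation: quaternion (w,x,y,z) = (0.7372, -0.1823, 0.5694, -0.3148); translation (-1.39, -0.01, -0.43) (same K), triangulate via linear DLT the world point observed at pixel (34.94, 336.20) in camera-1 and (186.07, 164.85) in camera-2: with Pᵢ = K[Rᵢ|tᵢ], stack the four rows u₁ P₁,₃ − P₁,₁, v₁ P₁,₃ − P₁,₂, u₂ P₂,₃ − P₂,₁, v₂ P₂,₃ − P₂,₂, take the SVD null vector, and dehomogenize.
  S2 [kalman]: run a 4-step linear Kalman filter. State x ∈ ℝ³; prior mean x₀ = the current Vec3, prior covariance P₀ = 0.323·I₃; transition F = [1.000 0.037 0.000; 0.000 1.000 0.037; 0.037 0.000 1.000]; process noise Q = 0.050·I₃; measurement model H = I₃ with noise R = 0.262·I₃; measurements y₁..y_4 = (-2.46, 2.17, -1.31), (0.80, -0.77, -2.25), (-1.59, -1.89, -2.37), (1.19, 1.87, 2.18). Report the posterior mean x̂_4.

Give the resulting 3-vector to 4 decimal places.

result = (-0.2380, 0.2362, -0.2041)

after S1 (triangulate): (-1.3322, -1.4131, 1.6373)
after S2 (kf_track): (-0.2380, 0.2362, -0.2041)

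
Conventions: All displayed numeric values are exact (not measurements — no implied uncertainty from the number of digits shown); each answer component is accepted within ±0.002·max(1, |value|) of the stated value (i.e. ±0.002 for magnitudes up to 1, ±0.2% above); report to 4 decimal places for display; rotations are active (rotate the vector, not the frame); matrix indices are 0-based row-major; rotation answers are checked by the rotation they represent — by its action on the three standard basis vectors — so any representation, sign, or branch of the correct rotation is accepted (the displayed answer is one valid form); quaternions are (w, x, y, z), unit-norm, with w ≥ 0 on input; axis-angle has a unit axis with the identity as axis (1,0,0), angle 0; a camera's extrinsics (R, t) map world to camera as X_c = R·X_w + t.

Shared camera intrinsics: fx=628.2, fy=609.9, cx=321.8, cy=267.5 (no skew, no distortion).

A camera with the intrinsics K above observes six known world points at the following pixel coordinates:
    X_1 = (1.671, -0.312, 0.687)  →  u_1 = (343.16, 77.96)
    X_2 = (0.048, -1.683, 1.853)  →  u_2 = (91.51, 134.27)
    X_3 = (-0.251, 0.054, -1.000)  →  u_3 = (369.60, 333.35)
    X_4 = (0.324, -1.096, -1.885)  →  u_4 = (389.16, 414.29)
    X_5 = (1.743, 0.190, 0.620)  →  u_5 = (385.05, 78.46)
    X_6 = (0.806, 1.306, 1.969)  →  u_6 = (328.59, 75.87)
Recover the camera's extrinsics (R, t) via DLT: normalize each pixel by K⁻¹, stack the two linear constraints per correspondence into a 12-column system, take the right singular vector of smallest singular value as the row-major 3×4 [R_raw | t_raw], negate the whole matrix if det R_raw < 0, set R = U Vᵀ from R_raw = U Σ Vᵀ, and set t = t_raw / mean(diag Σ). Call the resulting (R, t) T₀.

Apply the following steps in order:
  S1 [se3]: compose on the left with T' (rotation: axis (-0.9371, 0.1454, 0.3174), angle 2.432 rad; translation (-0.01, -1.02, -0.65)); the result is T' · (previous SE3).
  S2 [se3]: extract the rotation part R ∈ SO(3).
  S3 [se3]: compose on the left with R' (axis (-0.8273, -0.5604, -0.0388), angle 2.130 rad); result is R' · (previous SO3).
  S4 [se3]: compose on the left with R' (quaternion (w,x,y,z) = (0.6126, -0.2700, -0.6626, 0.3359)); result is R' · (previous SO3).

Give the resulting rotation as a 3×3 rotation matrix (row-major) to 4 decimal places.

source (pnp_recover): camera pose = R=[0.4814 0.6541 -0.5835; -0.6465 -0.1846 -0.7403; -0.5919 0.7336 0.3339], t=(-0.0099, -0.1998, 6.5599)
after S1 (compose_se3): R=[0.9203 0.2821 -0.2710; 0.0412 0.6191 0.7842; 0.3890 -0.7329 0.5582], t=(-2.7384, 3.6617, -4.3527)
after S2 (rot_of_se3): [0.9203 0.2821 -0.2710; 0.0412 0.6191 0.7842; 0.3890 -0.7329 0.5582]
after S3 (compose_so3): [0.3407 0.9177 0.2044; 0.9065 -0.3784 0.1875; 0.2494 0.1214 -0.9608]
after S4 (compose_so3): [-0.3318 -0.1954 0.9229; 0.8034 0.4543 0.3850; -0.4945 0.8692 0.0063]

rotation (matrix) = ((-0.3318, -0.1954, 0.9229), (0.8034, 0.4543, 0.3850), (-0.4945, 0.8692, 0.0063))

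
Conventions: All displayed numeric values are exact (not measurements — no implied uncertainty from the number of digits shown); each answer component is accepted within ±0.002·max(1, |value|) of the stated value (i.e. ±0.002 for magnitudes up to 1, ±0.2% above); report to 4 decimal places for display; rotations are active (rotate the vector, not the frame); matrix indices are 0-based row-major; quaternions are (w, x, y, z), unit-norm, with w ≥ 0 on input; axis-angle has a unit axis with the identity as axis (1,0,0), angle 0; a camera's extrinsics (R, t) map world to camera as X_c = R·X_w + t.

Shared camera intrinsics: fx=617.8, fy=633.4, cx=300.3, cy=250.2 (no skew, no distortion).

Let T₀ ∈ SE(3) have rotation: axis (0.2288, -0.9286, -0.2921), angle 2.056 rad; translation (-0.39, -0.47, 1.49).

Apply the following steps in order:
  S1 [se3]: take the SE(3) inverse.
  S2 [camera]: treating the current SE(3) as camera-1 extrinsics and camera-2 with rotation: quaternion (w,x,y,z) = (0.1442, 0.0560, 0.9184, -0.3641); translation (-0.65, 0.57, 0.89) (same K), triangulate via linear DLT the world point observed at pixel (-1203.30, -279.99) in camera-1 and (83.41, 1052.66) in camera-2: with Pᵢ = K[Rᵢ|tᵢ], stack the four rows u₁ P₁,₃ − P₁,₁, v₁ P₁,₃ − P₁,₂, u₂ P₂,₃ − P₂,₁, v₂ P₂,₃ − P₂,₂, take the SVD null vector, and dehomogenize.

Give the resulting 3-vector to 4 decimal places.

after S1 (invert_se3): R=[-0.3896 -0.5700 0.7234; -0.0532 0.7981 0.6002; -0.9195 0.1954 -0.3412], t=(-1.4978, -0.5398, 0.2417)
after S2 (triangulate): (-0.3010, 0.6411, -1.6744)

result = (-0.3010, 0.6411, -1.6744)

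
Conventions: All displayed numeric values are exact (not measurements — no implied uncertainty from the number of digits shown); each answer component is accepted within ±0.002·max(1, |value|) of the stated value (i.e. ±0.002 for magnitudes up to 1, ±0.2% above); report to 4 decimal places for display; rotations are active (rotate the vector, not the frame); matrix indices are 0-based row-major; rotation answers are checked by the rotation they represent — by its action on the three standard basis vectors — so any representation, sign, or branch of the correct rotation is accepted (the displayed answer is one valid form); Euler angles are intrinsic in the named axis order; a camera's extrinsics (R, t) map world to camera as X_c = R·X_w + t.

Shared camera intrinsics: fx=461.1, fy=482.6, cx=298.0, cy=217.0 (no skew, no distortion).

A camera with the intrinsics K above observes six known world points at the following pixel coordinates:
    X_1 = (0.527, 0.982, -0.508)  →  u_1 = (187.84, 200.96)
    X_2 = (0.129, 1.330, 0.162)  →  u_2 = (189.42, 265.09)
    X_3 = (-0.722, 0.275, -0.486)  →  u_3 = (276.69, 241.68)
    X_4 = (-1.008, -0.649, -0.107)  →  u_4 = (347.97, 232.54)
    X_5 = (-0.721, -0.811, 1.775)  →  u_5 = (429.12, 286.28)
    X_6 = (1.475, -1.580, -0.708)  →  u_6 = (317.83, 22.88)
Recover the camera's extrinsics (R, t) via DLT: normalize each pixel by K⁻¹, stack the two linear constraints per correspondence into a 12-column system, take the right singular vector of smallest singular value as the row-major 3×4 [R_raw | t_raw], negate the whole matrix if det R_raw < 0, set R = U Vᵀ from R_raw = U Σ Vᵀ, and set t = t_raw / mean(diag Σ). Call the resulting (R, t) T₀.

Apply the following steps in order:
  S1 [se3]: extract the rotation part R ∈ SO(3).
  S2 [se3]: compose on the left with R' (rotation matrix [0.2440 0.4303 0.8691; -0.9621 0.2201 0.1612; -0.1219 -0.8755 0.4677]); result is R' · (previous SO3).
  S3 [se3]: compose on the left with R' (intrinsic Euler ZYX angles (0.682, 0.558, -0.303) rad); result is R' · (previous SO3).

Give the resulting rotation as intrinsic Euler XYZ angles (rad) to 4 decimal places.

rotation (euler_xyz) = (1.8893, -0.1942, 2.2345)

source (pnp_recover): camera pose = R=[-0.4170 -0.8386 0.3504; -0.7314 0.5385 0.4184; -0.5396 -0.0818 -0.8379], t=(-0.2100, -0.1300, 5.9294)
after S1 (rot_of_se3): [-0.4170 -0.8386 0.3504; -0.7314 0.5385 0.4184; -0.5396 -0.0818 -0.8379]
after S2 (compose_so3): [-0.8854 -0.0440 -0.4627; 0.1533 0.9122 -0.3801; 0.4388 -0.4075 -0.8009]
after S3 (compose_so3): [-0.6045 -0.7729 -0.1930; -0.1337 0.3373 -0.9319; 0.7853 -0.5375 -0.3073]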